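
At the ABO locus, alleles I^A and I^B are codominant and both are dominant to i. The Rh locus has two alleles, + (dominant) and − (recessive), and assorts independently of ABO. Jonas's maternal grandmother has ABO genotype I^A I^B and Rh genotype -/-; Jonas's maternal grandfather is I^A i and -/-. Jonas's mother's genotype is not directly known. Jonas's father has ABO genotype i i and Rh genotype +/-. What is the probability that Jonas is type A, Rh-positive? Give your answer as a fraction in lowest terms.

1/4

Jonas's mother's ABO genotype from I^A I^B × I^A i: 1/4 I^A I^A, 1/4 I^A I^B, 1/4 I^A i, 1/4 I^B i.
Crossing each possibility with the father i i and summing P(type A): 1/4·1 + 1/4·1/2 + 1/4·1/2 + 1/4·0 = 1/2.
Similarly for Rh via the mother's Rh distribution: P(Rh+) = 1/2.
Independent loci: 1/2 × 1/2 = 1/4.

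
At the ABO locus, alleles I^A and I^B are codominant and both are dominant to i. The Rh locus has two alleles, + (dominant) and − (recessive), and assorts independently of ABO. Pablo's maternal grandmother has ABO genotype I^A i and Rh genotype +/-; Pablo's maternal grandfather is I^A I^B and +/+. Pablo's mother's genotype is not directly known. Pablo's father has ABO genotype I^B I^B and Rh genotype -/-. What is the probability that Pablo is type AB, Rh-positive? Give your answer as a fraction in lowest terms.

Pablo's mother's ABO genotype from I^A i × I^A I^B: 1/4 I^A I^A, 1/4 I^A I^B, 1/4 I^A i, 1/4 I^B i.
Crossing each possibility with the father I^B I^B and summing P(type AB): 1/4·1 + 1/4·1/2 + 1/4·1/2 + 1/4·0 = 1/2.
Similarly for Rh via the mother's Rh distribution: P(Rh+) = 3/4.
Independent loci: 1/2 × 3/4 = 3/8.

3/8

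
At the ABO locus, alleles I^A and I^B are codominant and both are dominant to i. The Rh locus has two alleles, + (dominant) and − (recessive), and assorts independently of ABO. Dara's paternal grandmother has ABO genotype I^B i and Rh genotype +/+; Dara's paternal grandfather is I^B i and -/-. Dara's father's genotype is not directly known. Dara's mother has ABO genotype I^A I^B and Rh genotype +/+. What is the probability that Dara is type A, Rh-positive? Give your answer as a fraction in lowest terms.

Dara's father's ABO genotype from I^B i × I^B i: 1/4 I^B I^B, 1/2 I^B i, 1/4 i i.
Crossing each possibility with the mother I^A I^B and summing P(type A): 1/4·0 + 1/2·1/4 + 1/4·1/2 = 1/4.
Similarly for Rh via the father's Rh distribution: P(Rh+) = 1.
Independent loci: 1/4 × 1 = 1/4.

1/4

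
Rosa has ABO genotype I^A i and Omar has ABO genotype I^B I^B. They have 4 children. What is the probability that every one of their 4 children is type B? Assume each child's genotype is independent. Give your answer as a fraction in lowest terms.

1/16

ABO cross I^A i × I^B I^B → 1/2 B, 1/2 AB.
So P(type B) = 1/2 per child.
All 4 independent: (1/2)^4 = 1/16.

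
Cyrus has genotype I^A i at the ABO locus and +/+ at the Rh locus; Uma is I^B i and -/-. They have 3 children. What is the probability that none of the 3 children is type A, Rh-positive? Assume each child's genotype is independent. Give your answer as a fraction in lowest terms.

27/64

ABO cross I^A i × I^B i → 1/4 O, 1/4 A, 1/4 B, 1/4 AB.
Rh cross +/+ × -/- → 1 Rh+; so P(type A, Rh-positive) = 1/4 × 1 = 1/4 per child.
P(not type A, Rh-positive) = 3/4 for one child; (3/4)^3 = 27/64.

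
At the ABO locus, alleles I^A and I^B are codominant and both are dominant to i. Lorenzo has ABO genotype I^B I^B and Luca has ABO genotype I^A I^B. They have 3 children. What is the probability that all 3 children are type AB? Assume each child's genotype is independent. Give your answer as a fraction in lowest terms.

ABO cross I^B I^B × I^A I^B → 1/2 B, 1/2 AB.
So P(type AB) = 1/2 per child.
All 3 independent: (1/2)^3 = 1/8.

1/8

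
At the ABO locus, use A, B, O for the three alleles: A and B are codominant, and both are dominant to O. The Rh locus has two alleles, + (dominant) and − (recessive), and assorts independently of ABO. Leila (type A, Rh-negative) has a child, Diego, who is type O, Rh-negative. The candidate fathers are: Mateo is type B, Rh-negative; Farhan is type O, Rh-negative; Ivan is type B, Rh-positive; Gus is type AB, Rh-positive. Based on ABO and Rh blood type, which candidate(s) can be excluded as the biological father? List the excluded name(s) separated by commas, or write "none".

A candidate is excluded only if no genotype consistent with his phenotype could produce a type O, Rh-negative child with a type A, Rh-negative mother.
Gus (type AB, Rh+): no genotype consistent with that phenotype can produce a type-O Rh- child with a type-A mother.

Gus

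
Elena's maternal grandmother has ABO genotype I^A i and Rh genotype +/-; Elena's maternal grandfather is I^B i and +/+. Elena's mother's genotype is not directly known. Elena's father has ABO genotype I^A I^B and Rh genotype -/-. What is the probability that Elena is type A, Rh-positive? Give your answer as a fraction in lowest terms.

Elena's mother's ABO genotype from I^A i × I^B i: 1/4 I^A I^B, 1/4 I^A i, 1/4 I^B i, 1/4 i i.
Crossing each possibility with the father I^A I^B and summing P(type A): 1/4·1/4 + 1/4·1/2 + 1/4·1/4 + 1/4·1/2 = 3/8.
Similarly for Rh via the mother's Rh distribution: P(Rh+) = 3/4.
Independent loci: 3/8 × 3/4 = 9/32.

9/32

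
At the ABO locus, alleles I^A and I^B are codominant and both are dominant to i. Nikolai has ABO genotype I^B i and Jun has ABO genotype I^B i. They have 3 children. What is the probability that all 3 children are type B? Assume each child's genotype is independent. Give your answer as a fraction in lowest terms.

27/64

ABO cross I^B i × I^B i → 1/4 O, 3/4 B.
So P(type B) = 3/4 per child.
All 3 independent: (3/4)^3 = 27/64.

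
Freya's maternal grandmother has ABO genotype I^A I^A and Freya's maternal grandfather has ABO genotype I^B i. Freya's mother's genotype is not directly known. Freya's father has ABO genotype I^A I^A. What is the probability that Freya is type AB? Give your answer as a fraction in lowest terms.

Freya's mother's ABO genotype from I^A I^A × I^B i: 1/2 I^A I^B, 1/2 I^A i.
Crossing each possibility with the father I^A I^A and summing P(type AB): 1/2·1/2 + 1/2·0 = 1/4.

1/4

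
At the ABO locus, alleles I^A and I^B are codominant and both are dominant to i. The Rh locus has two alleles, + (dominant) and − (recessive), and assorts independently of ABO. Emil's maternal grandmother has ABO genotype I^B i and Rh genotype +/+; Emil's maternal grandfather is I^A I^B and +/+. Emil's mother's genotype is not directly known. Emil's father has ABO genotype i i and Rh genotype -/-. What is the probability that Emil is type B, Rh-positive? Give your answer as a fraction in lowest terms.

Emil's mother's ABO genotype from I^B i × I^A I^B: 1/4 I^A I^B, 1/4 I^A i, 1/4 I^B I^B, 1/4 I^B i.
Crossing each possibility with the father i i and summing P(type B): 1/4·1/2 + 1/4·0 + 1/4·1 + 1/4·1/2 = 1/2.
Similarly for Rh via the mother's Rh distribution: P(Rh+) = 1.
Independent loci: 1/2 × 1 = 1/2.

1/2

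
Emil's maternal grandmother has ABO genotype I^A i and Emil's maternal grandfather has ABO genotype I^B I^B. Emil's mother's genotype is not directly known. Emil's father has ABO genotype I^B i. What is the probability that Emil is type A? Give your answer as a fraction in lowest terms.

1/8

Emil's mother's ABO genotype from I^A i × I^B I^B: 1/2 I^A I^B, 1/2 I^B i.
Crossing each possibility with the father I^B i and summing P(type A): 1/2·1/4 + 1/2·0 = 1/8.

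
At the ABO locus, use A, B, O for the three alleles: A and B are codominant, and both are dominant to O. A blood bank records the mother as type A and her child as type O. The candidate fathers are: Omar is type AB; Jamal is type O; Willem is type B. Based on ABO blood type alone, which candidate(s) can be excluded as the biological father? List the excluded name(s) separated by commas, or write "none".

Omar

A candidate is excluded only if no genotype consistent with his phenotype could produce a type O child with a type A mother.
Omar (type AB): no genotype consistent with that phenotype can produce a type-O child with a type-A mother.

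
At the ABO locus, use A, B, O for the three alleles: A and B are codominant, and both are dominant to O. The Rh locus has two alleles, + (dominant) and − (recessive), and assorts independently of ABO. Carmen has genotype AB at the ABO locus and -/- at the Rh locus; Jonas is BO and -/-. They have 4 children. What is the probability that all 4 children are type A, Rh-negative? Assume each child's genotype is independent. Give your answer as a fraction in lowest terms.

1/256

ABO cross AB × BO → 1/4 A, 1/2 B, 1/4 AB.
Rh cross -/- × -/- → 1 Rh-; so P(type A, Rh-negative) = 1/4 × 1 = 1/4 per child.
All 4 independent: (1/4)^4 = 1/256.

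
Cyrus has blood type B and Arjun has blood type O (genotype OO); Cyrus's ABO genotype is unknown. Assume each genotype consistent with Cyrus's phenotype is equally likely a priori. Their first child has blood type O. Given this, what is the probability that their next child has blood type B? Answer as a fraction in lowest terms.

Possible genotypes: Cyrus ∈ {BB, BO}; Arjun ∈ {OO}.
Weight each parental genotype pair by prior × P(type-O child):
  BO × OO: posterior weight 1; P(next child type B) = 1/2.
Weighted sum = 1/2.

1/2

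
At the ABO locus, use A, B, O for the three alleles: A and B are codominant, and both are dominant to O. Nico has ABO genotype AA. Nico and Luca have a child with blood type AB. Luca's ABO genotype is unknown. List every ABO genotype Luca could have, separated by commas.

For each candidate genotype of Luca, check whether crossing it with AA can produce every observed child phenotype.
  AA → possible child types {A} ✗
  AB → possible child types {A, AB} ✓
  AO → possible child types {A} ✗
  BB → possible child types {AB} ✓
  BO → possible child types {A, AB} ✓
  OO → possible child types {A} ✗

AB, BB, BO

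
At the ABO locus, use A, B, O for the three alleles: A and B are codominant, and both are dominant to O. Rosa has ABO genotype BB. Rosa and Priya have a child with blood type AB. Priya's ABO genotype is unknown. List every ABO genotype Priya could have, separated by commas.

For each candidate genotype of Priya, check whether crossing it with BB can produce every observed child phenotype.
  AA → possible child types {AB} ✓
  AB → possible child types {B, AB} ✓
  AO → possible child types {B, AB} ✓
  BB → possible child types {B} ✗
  BO → possible child types {B} ✗
  OO → possible child types {B} ✗

AA, AB, AO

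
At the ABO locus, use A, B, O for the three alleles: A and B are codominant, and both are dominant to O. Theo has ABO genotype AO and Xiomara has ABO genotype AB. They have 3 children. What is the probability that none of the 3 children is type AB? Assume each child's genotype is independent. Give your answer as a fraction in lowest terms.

ABO cross AO × AB → 1/2 A, 1/4 B, 1/4 AB.
So P(type AB) = 1/4 per child.
P(not type AB) = 3/4 for one child; (3/4)^3 = 27/64.

27/64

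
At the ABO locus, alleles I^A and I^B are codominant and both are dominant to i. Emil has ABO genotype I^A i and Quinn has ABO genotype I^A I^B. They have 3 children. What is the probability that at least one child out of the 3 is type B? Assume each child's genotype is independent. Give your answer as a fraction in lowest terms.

ABO cross I^A i × I^A I^B → 1/2 A, 1/4 B, 1/4 AB.
So P(type B) = 1/4 per child.
P(none) = (3/4)^3 = 27/64; P(at least one) = 1 − 27/64 = 37/64.

37/64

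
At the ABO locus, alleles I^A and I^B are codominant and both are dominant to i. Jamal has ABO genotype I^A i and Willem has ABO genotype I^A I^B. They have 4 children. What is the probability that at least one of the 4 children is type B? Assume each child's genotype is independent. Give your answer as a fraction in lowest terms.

175/256

ABO cross I^A i × I^A I^B → 1/2 A, 1/4 B, 1/4 AB.
So P(type B) = 1/4 per child.
P(none) = (3/4)^4 = 81/256; P(at least one) = 1 − 81/256 = 175/256.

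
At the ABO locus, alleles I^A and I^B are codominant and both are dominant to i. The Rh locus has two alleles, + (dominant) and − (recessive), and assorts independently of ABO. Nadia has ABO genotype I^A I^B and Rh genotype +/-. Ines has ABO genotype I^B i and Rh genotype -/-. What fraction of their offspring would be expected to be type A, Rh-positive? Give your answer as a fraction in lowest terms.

1/8

ABO cross I^A I^B × I^B i → offspring phenotypes: 1/4 A, 1/2 B, 1/4 AB.
Rh cross +/- × -/- → 1/2 Rh+, 1/2 Rh-.
Independent loci: P(type A, Rh-positive) = 1/4 × 1/2 = 1/8.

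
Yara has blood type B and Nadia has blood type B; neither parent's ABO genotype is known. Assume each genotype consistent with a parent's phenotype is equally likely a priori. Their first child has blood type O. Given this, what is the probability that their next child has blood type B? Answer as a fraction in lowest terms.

Possible genotypes: Yara ∈ {BB, BO}; Nadia ∈ {BB, BO}.
Weight each parental genotype pair by prior × P(type-O child):
  BO × BO: posterior weight 1; P(next child type B) = 3/4.
Weighted sum = 3/4.

3/4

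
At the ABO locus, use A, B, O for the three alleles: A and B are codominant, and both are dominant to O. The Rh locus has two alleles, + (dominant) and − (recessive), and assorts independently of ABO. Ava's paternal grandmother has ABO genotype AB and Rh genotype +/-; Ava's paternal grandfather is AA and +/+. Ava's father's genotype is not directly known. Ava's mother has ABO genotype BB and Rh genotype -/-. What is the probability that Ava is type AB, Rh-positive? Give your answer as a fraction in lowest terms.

9/16

Ava's father's ABO genotype from AB × AA: 1/2 AA, 1/2 AB.
Crossing each possibility with the mother BB and summing P(type AB): 1/2·1 + 1/2·1/2 = 3/4.
Similarly for Rh via the father's Rh distribution: P(Rh+) = 3/4.
Independent loci: 3/4 × 3/4 = 9/16.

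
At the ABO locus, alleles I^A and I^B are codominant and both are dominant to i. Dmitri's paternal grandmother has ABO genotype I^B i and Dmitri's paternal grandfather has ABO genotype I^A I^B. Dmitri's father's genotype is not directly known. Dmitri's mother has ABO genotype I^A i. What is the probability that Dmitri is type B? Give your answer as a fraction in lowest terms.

1/4

Dmitri's father's ABO genotype from I^B i × I^A I^B: 1/4 I^A I^B, 1/4 I^A i, 1/4 I^B I^B, 1/4 I^B i.
Crossing each possibility with the mother I^A i and summing P(type B): 1/4·1/4 + 1/4·0 + 1/4·1/2 + 1/4·1/4 = 1/4.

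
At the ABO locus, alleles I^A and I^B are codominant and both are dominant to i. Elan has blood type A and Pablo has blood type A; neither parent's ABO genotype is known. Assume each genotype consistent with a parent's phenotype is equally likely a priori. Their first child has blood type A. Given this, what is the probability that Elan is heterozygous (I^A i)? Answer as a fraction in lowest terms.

Possible genotypes: Elan ∈ {I^A I^A, I^A i}; Pablo ∈ {I^A I^A, I^A i}.
Weight each parental genotype pair by prior × P(type-A child):
  I^A I^A × I^A I^A: posterior weight 4/15.
  I^A I^A × I^A i: posterior weight 4/15.
  I^A i × I^A I^A: posterior weight 4/15.
  I^A i × I^A i: posterior weight 1/5.
Sum the posterior weight over pairs where Elan is I^A i: 7/15.

7/15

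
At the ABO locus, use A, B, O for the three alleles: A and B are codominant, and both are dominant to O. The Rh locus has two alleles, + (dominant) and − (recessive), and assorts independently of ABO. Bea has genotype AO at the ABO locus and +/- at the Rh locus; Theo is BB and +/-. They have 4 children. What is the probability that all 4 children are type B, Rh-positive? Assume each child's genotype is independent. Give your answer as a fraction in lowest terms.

81/4096

ABO cross AO × BB → 1/2 B, 1/2 AB.
Rh cross +/- × +/- → 3/4 Rh+, 1/4 Rh-; so P(type B, Rh-positive) = 1/2 × 3/4 = 3/8 per child.
All 4 independent: (3/8)^4 = 81/4096.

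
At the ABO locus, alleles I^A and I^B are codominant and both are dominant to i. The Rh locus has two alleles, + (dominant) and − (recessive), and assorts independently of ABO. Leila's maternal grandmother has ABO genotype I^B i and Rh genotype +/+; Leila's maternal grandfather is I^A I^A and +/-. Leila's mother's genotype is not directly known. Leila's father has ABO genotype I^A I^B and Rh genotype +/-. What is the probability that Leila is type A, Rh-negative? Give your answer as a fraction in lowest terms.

Leila's mother's ABO genotype from I^B i × I^A I^A: 1/2 I^A I^B, 1/2 I^A i.
Crossing each possibility with the father I^A I^B and summing P(type A): 1/2·1/4 + 1/2·1/2 = 3/8.
Similarly for Rh via the mother's Rh distribution: P(Rh-) = 1/8.
Independent loci: 3/8 × 1/8 = 3/64.

3/64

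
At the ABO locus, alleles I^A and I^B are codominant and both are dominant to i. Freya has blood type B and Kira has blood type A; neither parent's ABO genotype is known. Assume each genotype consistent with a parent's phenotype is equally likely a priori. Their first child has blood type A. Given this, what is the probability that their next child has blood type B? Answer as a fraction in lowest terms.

Possible genotypes: Freya ∈ {I^B I^B, I^B i}; Kira ∈ {I^A I^A, I^A i}.
Weight each parental genotype pair by prior × P(type-A child):
  I^B i × I^A I^A: posterior weight 2/3; P(next child type B) = 0.
  I^B i × I^A i: posterior weight 1/3; P(next child type B) = 1/4.
Weighted sum = 1/12.

1/12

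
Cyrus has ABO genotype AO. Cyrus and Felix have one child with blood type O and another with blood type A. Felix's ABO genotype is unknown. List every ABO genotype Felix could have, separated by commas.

For each candidate genotype of Felix, check whether crossing it with AO can produce every observed child phenotype.
  AA → possible child types {A} ✗
  AB → possible child types {A, B, AB} ✗
  AO → possible child types {O, A} ✓
  BB → possible child types {B, AB} ✗
  BO → possible child types {O, A, B, AB} ✓
  OO → possible child types {O, A} ✓

AO, BO, OO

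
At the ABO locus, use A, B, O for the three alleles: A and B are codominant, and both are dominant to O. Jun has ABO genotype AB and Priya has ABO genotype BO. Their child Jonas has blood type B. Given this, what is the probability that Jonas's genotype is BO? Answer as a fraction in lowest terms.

1/2

Cross AB × BO → 1/4 AB, 1/4 AO, 1/4 BB, 1/4 BO.
Type-B genotypes among offspring: BB (1/4), BO (1/4); total 1/2.
P(BO | type B) = (1/4) / (1/2) = 1/2.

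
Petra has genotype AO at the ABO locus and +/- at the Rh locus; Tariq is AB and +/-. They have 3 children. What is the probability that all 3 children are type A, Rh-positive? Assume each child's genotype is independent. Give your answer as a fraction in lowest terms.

27/512

ABO cross AO × AB → 1/2 A, 1/4 B, 1/4 AB.
Rh cross +/- × +/- → 3/4 Rh+, 1/4 Rh-; so P(type A, Rh-positive) = 1/2 × 3/4 = 3/8 per child.
All 3 independent: (3/8)^3 = 27/512.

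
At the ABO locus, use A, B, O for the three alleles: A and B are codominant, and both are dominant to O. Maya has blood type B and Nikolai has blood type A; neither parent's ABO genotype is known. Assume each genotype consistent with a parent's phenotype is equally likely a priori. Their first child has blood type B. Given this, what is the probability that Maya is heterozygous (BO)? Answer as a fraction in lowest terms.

1/3

Possible genotypes: Maya ∈ {BB, BO}; Nikolai ∈ {AA, AO}.
Weight each parental genotype pair by prior × P(type-B child):
  BB × AO: posterior weight 2/3.
  BO × AO: posterior weight 1/3.
Sum the posterior weight over pairs where Maya is BO: 1/3.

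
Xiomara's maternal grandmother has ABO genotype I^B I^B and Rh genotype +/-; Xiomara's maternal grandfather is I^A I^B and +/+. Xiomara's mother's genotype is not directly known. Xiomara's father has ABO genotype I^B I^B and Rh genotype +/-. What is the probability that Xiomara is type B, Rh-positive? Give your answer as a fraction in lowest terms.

Xiomara's mother's ABO genotype from I^B I^B × I^A I^B: 1/2 I^A I^B, 1/2 I^B I^B.
Crossing each possibility with the father I^B I^B and summing P(type B): 1/2·1/2 + 1/2·1 = 3/4.
Similarly for Rh via the mother's Rh distribution: P(Rh+) = 7/8.
Independent loci: 3/4 × 7/8 = 21/32.

21/32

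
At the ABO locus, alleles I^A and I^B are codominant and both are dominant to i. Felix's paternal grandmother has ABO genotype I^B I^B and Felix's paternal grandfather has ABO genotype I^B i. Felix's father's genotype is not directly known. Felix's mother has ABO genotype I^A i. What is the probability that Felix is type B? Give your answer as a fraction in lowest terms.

Felix's father's ABO genotype from I^B I^B × I^B i: 1/2 I^B I^B, 1/2 I^B i.
Crossing each possibility with the mother I^A i and summing P(type B): 1/2·1/2 + 1/2·1/4 = 3/8.

3/8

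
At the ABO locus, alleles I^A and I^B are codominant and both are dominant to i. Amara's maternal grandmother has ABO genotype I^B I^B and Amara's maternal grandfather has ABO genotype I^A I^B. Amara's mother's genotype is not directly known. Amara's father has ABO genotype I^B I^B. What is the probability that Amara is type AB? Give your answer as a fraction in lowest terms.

1/4

Amara's mother's ABO genotype from I^B I^B × I^A I^B: 1/2 I^A I^B, 1/2 I^B I^B.
Crossing each possibility with the father I^B I^B and summing P(type AB): 1/2·1/2 + 1/2·0 = 1/4.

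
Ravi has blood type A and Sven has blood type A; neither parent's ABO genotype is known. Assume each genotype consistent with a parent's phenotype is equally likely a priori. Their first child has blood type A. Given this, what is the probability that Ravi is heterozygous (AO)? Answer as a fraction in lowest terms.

Possible genotypes: Ravi ∈ {AA, AO}; Sven ∈ {AA, AO}.
Weight each parental genotype pair by prior × P(type-A child):
  AA × AA: posterior weight 4/15.
  AA × AO: posterior weight 4/15.
  AO × AA: posterior weight 4/15.
  AO × AO: posterior weight 1/5.
Sum the posterior weight over pairs where Ravi is AO: 7/15.

7/15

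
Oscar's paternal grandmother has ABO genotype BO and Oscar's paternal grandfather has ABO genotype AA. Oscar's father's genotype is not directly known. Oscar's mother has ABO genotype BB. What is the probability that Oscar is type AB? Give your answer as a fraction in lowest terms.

1/2

Oscar's father's ABO genotype from BO × AA: 1/2 AB, 1/2 AO.
Crossing each possibility with the mother BB and summing P(type AB): 1/2·1/2 + 1/2·1/2 = 1/2.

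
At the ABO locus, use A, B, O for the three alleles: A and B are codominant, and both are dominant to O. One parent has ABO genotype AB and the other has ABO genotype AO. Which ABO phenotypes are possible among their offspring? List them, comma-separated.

A, B, AB

Gametes from AB × AO give offspring ABO genotypes AA, AB, AO, BO, i.e. phenotypes A, B, AB.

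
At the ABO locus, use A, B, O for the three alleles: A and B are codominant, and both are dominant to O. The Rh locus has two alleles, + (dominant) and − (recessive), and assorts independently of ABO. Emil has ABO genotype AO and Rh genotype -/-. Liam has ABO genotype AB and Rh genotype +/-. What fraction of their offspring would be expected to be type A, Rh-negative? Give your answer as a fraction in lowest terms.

1/4

ABO cross AO × AB → offspring phenotypes: 1/2 A, 1/4 B, 1/4 AB.
Rh cross -/- × +/- → 1/2 Rh+, 1/2 Rh-.
Independent loci: P(type A, Rh-negative) = 1/2 × 1/2 = 1/4.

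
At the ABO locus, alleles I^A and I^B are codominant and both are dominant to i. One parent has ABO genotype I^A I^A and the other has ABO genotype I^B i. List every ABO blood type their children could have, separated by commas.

A, AB

Gametes from I^A I^A × I^B i give offspring ABO genotypes I^A I^B, I^A i, i.e. phenotypes A, AB.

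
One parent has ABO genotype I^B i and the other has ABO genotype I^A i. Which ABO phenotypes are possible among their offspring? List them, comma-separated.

O, A, B, AB

Gametes from I^B i × I^A i give offspring ABO genotypes I^A I^B, I^A i, I^B i, i i, i.e. phenotypes O, A, B, AB.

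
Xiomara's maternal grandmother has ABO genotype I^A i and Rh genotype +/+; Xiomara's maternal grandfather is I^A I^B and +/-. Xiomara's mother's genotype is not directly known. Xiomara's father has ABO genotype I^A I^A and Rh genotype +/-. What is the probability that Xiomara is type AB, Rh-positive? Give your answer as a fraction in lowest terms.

7/32

Xiomara's mother's ABO genotype from I^A i × I^A I^B: 1/4 I^A I^A, 1/4 I^A I^B, 1/4 I^A i, 1/4 I^B i.
Crossing each possibility with the father I^A I^A and summing P(type AB): 1/4·0 + 1/4·1/2 + 1/4·0 + 1/4·1/2 = 1/4.
Similarly for Rh via the mother's Rh distribution: P(Rh+) = 7/8.
Independent loci: 1/4 × 7/8 = 7/32.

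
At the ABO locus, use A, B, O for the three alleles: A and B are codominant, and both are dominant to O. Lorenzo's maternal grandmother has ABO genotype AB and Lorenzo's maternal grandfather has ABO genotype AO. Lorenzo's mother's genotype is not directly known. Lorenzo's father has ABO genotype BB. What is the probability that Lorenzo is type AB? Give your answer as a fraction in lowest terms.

Lorenzo's mother's ABO genotype from AB × AO: 1/4 AA, 1/4 AB, 1/4 AO, 1/4 BO.
Crossing each possibility with the father BB and summing P(type AB): 1/4·1 + 1/4·1/2 + 1/4·1/2 + 1/4·0 = 1/2.

1/2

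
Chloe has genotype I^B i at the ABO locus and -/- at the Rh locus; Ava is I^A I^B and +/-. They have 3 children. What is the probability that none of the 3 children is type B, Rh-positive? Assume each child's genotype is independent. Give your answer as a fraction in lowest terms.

ABO cross I^B i × I^A I^B → 1/4 A, 1/2 B, 1/4 AB.
Rh cross -/- × +/- → 1/2 Rh+, 1/2 Rh-; so P(type B, Rh-positive) = 1/2 × 1/2 = 1/4 per child.
P(not type B, Rh-positive) = 3/4 for one child; (3/4)^3 = 27/64.

27/64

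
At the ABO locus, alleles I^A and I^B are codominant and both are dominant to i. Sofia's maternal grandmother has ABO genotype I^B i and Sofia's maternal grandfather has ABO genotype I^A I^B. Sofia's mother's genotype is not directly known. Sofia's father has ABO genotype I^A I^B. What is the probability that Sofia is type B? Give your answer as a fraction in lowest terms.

3/8

Sofia's mother's ABO genotype from I^B i × I^A I^B: 1/4 I^A I^B, 1/4 I^A i, 1/4 I^B I^B, 1/4 I^B i.
Crossing each possibility with the father I^A I^B and summing P(type B): 1/4·1/4 + 1/4·1/4 + 1/4·1/2 + 1/4·1/2 = 3/8.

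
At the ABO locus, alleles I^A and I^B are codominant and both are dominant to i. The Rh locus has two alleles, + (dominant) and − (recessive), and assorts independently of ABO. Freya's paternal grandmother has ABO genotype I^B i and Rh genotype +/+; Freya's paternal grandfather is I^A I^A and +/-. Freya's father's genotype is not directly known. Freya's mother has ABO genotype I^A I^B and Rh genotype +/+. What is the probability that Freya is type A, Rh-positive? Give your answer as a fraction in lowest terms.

Freya's father's ABO genotype from I^B i × I^A I^A: 1/2 I^A I^B, 1/2 I^A i.
Crossing each possibility with the mother I^A I^B and summing P(type A): 1/2·1/4 + 1/2·1/2 = 3/8.
Similarly for Rh via the father's Rh distribution: P(Rh+) = 1.
Independent loci: 3/8 × 1 = 3/8.

3/8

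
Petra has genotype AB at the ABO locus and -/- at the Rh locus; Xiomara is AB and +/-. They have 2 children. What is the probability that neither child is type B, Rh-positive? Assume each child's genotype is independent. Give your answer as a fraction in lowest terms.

49/64

ABO cross AB × AB → 1/4 A, 1/4 B, 1/2 AB.
Rh cross -/- × +/- → 1/2 Rh+, 1/2 Rh-; so P(type B, Rh-positive) = 1/4 × 1/2 = 1/8 per child.
P(not type B, Rh-positive) = 7/8 for one child; (7/8)^2 = 49/64.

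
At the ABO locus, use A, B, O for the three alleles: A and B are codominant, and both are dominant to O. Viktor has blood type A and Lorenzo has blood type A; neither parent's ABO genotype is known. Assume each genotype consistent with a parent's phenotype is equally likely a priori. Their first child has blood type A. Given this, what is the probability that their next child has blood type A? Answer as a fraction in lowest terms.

Possible genotypes: Viktor ∈ {AA, AO}; Lorenzo ∈ {AA, AO}.
Weight each parental genotype pair by prior × P(type-A child):
  AA × AA: posterior weight 4/15; P(next child type A) = 1.
  AA × AO: posterior weight 4/15; P(next child type A) = 1.
  AO × AA: posterior weight 4/15; P(next child type A) = 1.
  AO × AO: posterior weight 1/5; P(next child type A) = 3/4.
Weighted sum = 19/20.

19/20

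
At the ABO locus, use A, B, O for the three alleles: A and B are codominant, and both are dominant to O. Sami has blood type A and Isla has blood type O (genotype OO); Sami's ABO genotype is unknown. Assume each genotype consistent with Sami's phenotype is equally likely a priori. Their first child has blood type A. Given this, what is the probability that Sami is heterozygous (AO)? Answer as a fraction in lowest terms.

1/3

Possible genotypes: Sami ∈ {AA, AO}; Isla ∈ {OO}.
Weight each parental genotype pair by prior × P(type-A child):
  AA × OO: posterior weight 2/3.
  AO × OO: posterior weight 1/3.
Sum the posterior weight over pairs where Sami is AO: 1/3.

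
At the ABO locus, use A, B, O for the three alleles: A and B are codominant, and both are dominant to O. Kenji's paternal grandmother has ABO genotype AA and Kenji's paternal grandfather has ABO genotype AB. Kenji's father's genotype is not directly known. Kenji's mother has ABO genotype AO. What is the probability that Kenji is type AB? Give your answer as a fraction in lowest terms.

Kenji's father's ABO genotype from AA × AB: 1/2 AA, 1/2 AB.
Crossing each possibility with the mother AO and summing P(type AB): 1/2·0 + 1/2·1/4 = 1/8.

1/8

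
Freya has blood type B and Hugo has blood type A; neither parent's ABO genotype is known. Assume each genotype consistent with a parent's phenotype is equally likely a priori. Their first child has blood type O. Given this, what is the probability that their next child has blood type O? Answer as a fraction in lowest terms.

1/4

Possible genotypes: Freya ∈ {BB, BO}; Hugo ∈ {AA, AO}.
Weight each parental genotype pair by prior × P(type-O child):
  BO × AO: posterior weight 1; P(next child type O) = 1/4.
Weighted sum = 1/4.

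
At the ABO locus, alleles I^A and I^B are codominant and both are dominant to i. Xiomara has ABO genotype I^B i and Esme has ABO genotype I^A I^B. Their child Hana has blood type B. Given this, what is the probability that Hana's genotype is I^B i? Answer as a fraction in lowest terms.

Cross I^B i × I^A I^B → 1/4 I^A I^B, 1/4 I^A i, 1/4 I^B I^B, 1/4 I^B i.
Type-B genotypes among offspring: I^B I^B (1/4), I^B i (1/4); total 1/2.
P(I^B i | type B) = (1/4) / (1/2) = 1/2.

1/2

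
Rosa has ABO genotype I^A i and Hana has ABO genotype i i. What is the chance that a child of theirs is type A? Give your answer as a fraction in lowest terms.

ABO cross I^A i × i i → offspring phenotypes: 1/2 O, 1/2 A.
So P(type A) = 1/2.

1/2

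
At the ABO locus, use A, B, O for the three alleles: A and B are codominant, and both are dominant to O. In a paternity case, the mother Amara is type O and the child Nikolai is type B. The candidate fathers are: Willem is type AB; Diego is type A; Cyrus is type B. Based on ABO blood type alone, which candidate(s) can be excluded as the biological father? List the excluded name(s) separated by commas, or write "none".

Diego

A candidate is excluded only if no genotype consistent with his phenotype could produce a type B child with a type O mother.
Diego (type A): no genotype consistent with that phenotype can produce a type-B child with a type-O mother.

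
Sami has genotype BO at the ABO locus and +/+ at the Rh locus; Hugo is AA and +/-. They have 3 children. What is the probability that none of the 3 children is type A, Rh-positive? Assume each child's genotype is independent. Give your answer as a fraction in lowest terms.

1/8

ABO cross BO × AA → 1/2 A, 1/2 AB.
Rh cross +/+ × +/- → 1 Rh+; so P(type A, Rh-positive) = 1/2 × 1 = 1/2 per child.
P(not type A, Rh-positive) = 1/2 for one child; (1/2)^3 = 1/8.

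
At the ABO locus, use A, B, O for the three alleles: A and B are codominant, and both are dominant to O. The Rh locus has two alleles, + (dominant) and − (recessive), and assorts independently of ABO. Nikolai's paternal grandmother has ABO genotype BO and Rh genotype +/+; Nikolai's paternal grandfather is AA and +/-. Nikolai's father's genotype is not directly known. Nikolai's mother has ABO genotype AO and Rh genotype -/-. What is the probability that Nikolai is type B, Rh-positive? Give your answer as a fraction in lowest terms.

3/32

Nikolai's father's ABO genotype from BO × AA: 1/2 AB, 1/2 AO.
Crossing each possibility with the mother AO and summing P(type B): 1/2·1/4 + 1/2·0 = 1/8.
Similarly for Rh via the father's Rh distribution: P(Rh+) = 3/4.
Independent loci: 1/8 × 3/4 = 3/32.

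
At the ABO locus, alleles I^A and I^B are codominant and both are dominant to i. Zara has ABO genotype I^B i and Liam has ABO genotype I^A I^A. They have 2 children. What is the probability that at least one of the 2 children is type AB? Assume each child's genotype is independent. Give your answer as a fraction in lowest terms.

3/4

ABO cross I^B i × I^A I^A → 1/2 A, 1/2 AB.
So P(type AB) = 1/2 per child.
P(none) = (1/2)^2 = 1/4; P(at least one) = 1 − 1/4 = 3/4.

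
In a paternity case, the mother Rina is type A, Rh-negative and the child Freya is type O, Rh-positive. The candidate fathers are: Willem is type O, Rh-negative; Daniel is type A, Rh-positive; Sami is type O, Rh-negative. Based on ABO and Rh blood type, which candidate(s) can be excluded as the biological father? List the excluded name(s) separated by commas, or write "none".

Willem, Sami

A candidate is excluded only if no genotype consistent with his phenotype could produce a type O, Rh-positive child with a type A, Rh-negative mother.
Willem (type O, Rh-): no genotype consistent with that phenotype can produce a type-O Rh+ child with a type-A mother.
Sami (type O, Rh-): no genotype consistent with that phenotype can produce a type-O Rh+ child with a type-A mother.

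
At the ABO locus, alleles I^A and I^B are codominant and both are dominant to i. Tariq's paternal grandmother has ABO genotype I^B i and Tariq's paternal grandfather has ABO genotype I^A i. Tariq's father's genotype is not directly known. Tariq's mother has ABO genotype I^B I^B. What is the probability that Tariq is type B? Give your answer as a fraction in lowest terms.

3/4

Tariq's father's ABO genotype from I^B i × I^A i: 1/4 I^A I^B, 1/4 I^A i, 1/4 I^B i, 1/4 i i.
Crossing each possibility with the mother I^B I^B and summing P(type B): 1/4·1/2 + 1/4·1/2 + 1/4·1 + 1/4·1 = 3/4.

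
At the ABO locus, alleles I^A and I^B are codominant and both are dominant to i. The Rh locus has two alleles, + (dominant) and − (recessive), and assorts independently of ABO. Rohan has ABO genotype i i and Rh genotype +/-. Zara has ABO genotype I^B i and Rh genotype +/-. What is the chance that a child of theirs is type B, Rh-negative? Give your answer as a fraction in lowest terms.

ABO cross i i × I^B i → offspring phenotypes: 1/2 O, 1/2 B.
Rh cross +/- × +/- → 3/4 Rh+, 1/4 Rh-.
Independent loci: P(type B, Rh-negative) = 1/2 × 1/4 = 1/8.

1/8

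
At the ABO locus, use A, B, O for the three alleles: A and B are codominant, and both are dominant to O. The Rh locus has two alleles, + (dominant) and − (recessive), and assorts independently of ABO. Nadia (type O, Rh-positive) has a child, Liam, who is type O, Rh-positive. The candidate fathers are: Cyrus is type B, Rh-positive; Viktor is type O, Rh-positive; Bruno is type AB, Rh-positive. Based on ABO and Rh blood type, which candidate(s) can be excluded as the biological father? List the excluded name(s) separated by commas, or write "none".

Bruno

A candidate is excluded only if no genotype consistent with his phenotype could produce a type O, Rh-positive child with a type O, Rh-positive mother.
Bruno (type AB, Rh+): no genotype consistent with that phenotype can produce a type-O Rh+ child with a type-O mother.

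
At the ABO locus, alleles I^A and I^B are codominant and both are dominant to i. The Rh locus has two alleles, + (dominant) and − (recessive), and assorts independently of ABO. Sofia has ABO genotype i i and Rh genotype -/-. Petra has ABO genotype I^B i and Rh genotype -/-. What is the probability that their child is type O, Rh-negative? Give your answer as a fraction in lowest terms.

1/2

ABO cross i i × I^B i → offspring phenotypes: 1/2 O, 1/2 B.
Rh cross -/- × -/- → 1 Rh-.
Independent loci: P(type O, Rh-negative) = 1/2 × 1 = 1/2.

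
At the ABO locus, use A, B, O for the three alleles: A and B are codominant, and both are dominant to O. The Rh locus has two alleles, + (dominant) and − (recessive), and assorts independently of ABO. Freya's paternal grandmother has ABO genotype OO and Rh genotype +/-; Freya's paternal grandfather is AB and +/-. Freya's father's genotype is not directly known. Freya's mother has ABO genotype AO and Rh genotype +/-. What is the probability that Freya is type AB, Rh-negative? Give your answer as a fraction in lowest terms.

Freya's father's ABO genotype from OO × AB: 1/2 AO, 1/2 BO.
Crossing each possibility with the mother AO and summing P(type AB): 1/2·0 + 1/2·1/4 = 1/8.
Similarly for Rh via the father's Rh distribution: P(Rh-) = 1/4.
Independent loci: 1/8 × 1/4 = 1/32.

1/32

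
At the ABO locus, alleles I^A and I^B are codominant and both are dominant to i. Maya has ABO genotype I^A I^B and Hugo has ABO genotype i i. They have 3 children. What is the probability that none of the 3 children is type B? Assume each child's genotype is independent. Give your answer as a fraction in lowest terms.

1/8

ABO cross I^A I^B × i i → 1/2 A, 1/2 B.
So P(type B) = 1/2 per child.
P(not type B) = 1/2 for one child; (1/2)^3 = 1/8.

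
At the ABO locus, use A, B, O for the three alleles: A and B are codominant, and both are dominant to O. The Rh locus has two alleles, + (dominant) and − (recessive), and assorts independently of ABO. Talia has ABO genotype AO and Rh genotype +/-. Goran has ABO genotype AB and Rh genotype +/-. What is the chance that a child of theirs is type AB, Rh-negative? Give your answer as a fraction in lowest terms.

ABO cross AO × AB → offspring phenotypes: 1/2 A, 1/4 B, 1/4 AB.
Rh cross +/- × +/- → 3/4 Rh+, 1/4 Rh-.
Independent loci: P(type AB, Rh-negative) = 1/4 × 1/4 = 1/16.

1/16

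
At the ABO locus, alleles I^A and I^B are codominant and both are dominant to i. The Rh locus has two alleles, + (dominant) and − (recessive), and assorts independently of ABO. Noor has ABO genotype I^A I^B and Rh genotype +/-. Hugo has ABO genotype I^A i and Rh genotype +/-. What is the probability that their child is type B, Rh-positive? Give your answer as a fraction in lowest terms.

ABO cross I^A I^B × I^A i → offspring phenotypes: 1/2 A, 1/4 B, 1/4 AB.
Rh cross +/- × +/- → 3/4 Rh+, 1/4 Rh-.
Independent loci: P(type B, Rh-positive) = 1/4 × 3/4 = 3/16.

3/16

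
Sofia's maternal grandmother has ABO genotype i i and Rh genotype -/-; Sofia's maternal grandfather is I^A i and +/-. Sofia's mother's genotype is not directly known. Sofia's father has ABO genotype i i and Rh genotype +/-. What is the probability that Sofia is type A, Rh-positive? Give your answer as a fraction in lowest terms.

5/32

Sofia's mother's ABO genotype from i i × I^A i: 1/2 I^A i, 1/2 i i.
Crossing each possibility with the father i i and summing P(type A): 1/2·1/2 + 1/2·0 = 1/4.
Similarly for Rh via the mother's Rh distribution: P(Rh+) = 5/8.
Independent loci: 1/4 × 5/8 = 5/32.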